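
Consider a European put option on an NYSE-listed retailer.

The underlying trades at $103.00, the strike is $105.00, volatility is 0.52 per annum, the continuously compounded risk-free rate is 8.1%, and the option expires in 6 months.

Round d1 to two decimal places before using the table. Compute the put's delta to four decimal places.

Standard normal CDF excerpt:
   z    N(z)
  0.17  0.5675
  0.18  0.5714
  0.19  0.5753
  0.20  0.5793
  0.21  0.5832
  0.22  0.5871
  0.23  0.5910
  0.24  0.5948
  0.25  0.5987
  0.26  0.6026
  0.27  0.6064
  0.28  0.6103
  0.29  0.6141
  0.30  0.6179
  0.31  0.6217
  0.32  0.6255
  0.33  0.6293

-0.4052

σ√T = 0.52 × 0.7071 = 0.3677
d₁ = [ln(103/105) + (0.081 + ½·0.52²)·0.5] / (σ√T) = (-0.0192 + 0.1081) / 0.3677 = 0.2417 ≈ 0.24
N(d₁) = N(0.24) = 0.5948
Δ_put = N(d₁) − 1 = 0.5948 − 1 = -0.4052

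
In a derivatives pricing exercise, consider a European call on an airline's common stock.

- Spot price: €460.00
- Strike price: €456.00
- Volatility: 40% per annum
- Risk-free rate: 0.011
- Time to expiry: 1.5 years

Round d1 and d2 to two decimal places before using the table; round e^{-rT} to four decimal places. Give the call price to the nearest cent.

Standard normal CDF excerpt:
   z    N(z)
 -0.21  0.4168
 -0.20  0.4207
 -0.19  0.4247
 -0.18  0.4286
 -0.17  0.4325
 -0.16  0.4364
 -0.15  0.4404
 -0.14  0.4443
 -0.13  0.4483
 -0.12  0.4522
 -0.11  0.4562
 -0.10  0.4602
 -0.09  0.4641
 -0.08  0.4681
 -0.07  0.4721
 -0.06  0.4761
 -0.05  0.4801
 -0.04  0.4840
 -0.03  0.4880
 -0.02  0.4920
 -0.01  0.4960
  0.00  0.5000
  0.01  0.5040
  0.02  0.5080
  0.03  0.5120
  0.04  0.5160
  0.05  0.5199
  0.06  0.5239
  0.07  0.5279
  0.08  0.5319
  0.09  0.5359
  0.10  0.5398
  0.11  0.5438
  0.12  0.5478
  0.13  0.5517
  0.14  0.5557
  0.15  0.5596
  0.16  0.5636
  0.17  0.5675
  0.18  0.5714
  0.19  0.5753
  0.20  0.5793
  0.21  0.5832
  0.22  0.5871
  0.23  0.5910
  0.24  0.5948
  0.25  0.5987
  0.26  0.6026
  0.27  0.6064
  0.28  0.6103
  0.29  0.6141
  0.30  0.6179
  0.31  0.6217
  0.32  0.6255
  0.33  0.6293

€93.75

σ√T = 0.4·√1.5 = 0.4899
d₁ = [ln(460/456) + (0.011 + ½·0.4²)·1.5] / (σ√T) = (0.0087 + 0.1365) / 0.4899 = 0.2965 → 0.30
d₂ = 0.2965 − 0.4899 = -0.1934 → -0.19
exp(−rT) = exp(−0.011·1.5) = 0.9836
N(d₁) = N(0.30) = 0.6179;  N(d₂) = N(-0.19) = 0.4247
C = 460·0.6179 − 456·0.9836·0.4247 = 284.2340 − 190.4871 = 93.7469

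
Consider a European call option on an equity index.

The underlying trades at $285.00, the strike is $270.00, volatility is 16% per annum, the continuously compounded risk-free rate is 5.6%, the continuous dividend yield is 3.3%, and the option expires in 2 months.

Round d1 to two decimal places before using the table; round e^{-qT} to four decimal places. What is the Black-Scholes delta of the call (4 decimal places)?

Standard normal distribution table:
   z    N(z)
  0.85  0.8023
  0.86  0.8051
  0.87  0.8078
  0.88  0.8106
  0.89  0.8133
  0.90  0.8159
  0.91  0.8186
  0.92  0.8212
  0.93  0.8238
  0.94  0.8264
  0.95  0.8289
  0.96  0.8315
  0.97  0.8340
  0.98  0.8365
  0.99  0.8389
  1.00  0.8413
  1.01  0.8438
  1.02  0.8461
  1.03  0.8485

0.8167

T = 0.1667;  σ√T = 0.0653
d₁ = [ln(285/270) + (0.056 − 0.033 + ½·0.16²)·0.1667] / (σ√T) = (0.0541 + 0.0060) / 0.0653 = 0.9191 which rounds to 0.92
N(d₁) = N(0.92) = 0.8212
Δ_call = e^(−qT)·N(d₁) = 0.9945·0.8212 = 0.8167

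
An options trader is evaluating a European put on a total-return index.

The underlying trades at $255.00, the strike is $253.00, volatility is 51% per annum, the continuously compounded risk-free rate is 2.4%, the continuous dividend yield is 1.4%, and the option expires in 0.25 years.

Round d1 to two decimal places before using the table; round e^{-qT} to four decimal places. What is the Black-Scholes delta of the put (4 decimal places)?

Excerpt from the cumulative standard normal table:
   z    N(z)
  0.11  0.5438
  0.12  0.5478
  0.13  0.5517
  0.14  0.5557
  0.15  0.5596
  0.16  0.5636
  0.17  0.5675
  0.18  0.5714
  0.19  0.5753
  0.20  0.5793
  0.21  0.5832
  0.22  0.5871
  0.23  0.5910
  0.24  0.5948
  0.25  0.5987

T = 0.25;  σ√T = 0.2550
ln(S/K) + (r − q + σ²/2)T = ln(255/253) + (0.024 − 0.014 + 0.51²/2)·0.25 = 0.0079 + 0.0350 = 0.0429
d₁ = 0.0429 / 0.2550 = 0.1682 ≈ 0.17
N(d₁) = N(0.17) = 0.5675
Δ_put = e^(−qT)·(N(d₁) − 1) = 0.9965·(0.5675 − 1) = -0.4310

-0.4310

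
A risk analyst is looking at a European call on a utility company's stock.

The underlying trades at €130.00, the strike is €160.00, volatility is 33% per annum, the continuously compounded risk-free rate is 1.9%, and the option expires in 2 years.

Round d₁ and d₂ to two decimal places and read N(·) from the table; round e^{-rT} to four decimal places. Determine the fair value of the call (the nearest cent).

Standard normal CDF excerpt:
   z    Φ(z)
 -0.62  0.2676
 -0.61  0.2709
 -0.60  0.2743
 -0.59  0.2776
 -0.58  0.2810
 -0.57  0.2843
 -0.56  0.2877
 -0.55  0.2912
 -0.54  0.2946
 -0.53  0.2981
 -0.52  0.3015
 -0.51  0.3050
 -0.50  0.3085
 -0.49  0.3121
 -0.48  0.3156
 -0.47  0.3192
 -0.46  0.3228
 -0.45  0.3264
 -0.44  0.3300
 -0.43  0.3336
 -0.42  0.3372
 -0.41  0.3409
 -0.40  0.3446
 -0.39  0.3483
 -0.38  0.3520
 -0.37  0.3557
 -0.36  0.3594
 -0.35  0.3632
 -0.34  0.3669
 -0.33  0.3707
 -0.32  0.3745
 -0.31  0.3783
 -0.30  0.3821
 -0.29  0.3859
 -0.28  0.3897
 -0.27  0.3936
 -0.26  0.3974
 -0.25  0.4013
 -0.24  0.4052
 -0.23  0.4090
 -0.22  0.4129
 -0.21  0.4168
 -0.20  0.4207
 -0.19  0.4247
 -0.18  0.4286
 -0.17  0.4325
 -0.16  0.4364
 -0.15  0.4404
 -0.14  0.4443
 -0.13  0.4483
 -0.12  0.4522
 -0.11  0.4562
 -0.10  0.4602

σ√T = 0.33 × 1.4142 = 0.4667
d₁ = [ln(130/160) + (0.019 + 0.33²/2)·2] / 0.4667 = [-0.2076 + 0.1469] / 0.4667 = -0.1301 → -0.13
d₂ = d₁ − σ√T = -0.1301 − 0.4667 = -0.5968 → -0.60
exp(−rT) = exp(−0.019·2) = 0.9627
N(d₁) = N(-0.13) = 0.4483;  N(d₂) = N(-0.60) = 0.2743
C = 130·0.4483 − 160·0.9627·0.2743 = 58.2790 − 42.2510 = 16.0280

€16.03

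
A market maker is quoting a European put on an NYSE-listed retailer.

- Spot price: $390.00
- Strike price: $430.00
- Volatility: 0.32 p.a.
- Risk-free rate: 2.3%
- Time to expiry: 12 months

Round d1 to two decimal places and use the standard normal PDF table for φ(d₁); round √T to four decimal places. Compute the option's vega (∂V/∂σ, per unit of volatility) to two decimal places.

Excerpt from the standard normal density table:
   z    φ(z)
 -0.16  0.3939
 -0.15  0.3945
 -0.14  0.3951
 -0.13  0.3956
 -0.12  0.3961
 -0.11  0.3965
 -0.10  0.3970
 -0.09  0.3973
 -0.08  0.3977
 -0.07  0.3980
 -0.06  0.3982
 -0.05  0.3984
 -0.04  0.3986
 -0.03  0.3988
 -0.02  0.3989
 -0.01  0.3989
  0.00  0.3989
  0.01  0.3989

T = 1;  σ√T = 0.3200
ln(S/K) + (r + σ²/2)T = ln(390/430) + (0.023 + 0.32²/2)·1 = -0.0976 + 0.0742 = -0.0234
d₁ = -0.0234 / 0.3200 = -0.0732 ⇒ -0.07
√T = √1 = 1.0000
φ(d₁) = φ(-0.07) = 0.3980
vega = S·φ(d₁)·√T = 390·0.3980·1.0000 = 155.2200

155.22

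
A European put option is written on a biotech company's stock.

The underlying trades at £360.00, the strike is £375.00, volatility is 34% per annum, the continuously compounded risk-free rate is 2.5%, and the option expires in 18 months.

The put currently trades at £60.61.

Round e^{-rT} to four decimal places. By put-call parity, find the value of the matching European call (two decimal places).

£59.41

exp(−rT) = exp(−0.025·1.5) = 0.9632
Put-call parity: C − P = S − K·e^(−rT) = 360 − 375·0.9632 = 360 − 361.2000 = -1.2000
C = P + (C − P) = 60.61 + (-1.2000) = 59.4100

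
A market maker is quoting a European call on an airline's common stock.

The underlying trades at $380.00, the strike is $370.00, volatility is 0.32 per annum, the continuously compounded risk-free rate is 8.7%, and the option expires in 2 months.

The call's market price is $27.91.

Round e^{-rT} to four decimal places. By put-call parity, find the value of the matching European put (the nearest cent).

$12.58

e^(−rT) = e^(−0.087·0.1667) = 0.9856
Put-call parity: C − P = S − K·e^(−rT) = 380 − 370·0.9856 = 380 − 364.6720 = 15.3280
P = C − (C − P) = 27.91 − (15.3280) = 12.5820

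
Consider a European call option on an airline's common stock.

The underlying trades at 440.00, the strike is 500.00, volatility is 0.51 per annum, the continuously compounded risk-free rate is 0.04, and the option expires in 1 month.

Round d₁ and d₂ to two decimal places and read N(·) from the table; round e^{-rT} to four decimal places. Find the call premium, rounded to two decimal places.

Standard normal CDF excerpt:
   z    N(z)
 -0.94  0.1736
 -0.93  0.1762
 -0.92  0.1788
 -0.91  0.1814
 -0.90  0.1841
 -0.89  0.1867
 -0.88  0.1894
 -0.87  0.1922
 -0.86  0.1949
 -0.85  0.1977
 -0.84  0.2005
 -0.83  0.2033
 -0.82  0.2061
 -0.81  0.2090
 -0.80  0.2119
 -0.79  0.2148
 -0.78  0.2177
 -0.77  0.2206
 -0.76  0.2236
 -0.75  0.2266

σ√T = 0.51·√0.08333 = 0.1472
d₁ = [ln(440/500) + (0.04 + 0.51²/2)·0.08333] / 0.1472 = [-0.1278 + 0.0142] / 0.1472 = -0.7720 → -0.77
d₂ = d₁ − σ√T = -0.7720 − 0.1472 = -0.9193 → -0.92
e^(−rT) = e^(−0.04·0.08333) = 0.9967
C = 440·N(-0.77) − 500·0.9967·N(-0.92) = 440·0.2206 − 500·0.9967·0.1788 = 97.0640 − 89.1050 = 7.9590

7.96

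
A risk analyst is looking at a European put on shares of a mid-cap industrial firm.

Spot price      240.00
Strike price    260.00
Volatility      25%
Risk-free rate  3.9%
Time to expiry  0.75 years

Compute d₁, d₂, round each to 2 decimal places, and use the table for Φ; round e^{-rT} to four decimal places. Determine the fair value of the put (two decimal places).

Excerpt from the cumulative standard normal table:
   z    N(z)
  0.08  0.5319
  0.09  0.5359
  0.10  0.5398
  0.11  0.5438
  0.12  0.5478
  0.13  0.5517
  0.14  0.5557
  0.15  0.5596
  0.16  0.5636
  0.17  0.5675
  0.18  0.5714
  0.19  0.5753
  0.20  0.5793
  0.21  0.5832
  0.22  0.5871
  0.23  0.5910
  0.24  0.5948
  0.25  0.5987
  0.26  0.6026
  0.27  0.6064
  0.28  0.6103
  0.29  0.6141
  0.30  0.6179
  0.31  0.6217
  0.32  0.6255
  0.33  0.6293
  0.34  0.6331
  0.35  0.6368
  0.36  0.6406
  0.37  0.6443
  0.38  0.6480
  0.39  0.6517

27.46

σ√T = 0.25·√0.75 = 0.2165
d₁ = [ln(240/260) + (0.039 + ½·0.25²)·0.75] / (σ√T) = (-0.0800 + 0.0527) / 0.2165 = -0.1263 ≈ -0.13
d₂ = -0.1263 − 0.2165 = -0.3429 ≈ -0.34
exp(−rT) = exp(−0.039·0.75) = 0.9712
N(−d₂) = N(0.34) = 0.6331;  N(−d₁) = N(0.13) = 0.5517
P = 260·0.9712·0.6331 − 240·0.5517 = 159.8653 − 132.4080 = 27.4573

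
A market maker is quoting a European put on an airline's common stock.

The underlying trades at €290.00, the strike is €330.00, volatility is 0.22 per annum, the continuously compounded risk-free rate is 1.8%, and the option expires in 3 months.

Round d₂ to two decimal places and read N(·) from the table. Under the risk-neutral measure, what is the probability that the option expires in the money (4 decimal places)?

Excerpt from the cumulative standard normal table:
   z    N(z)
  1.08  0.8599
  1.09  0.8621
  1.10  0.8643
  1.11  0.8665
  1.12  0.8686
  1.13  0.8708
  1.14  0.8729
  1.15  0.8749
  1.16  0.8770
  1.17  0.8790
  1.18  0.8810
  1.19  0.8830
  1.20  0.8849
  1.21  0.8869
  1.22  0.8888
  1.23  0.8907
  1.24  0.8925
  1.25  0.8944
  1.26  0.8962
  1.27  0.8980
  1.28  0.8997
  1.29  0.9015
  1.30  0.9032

σ√T = 0.22 × 0.5000 = 0.1100
d₁ = [ln(290/330) + (0.018 + 0.22²/2)·0.25] / 0.1100 = [-0.1292 + 0.0106] / 0.1100 = -1.0787 ≈ -1.08
d₂ = d₁ − σ√T = -1.0787 − 0.1100 = -1.1887 ≈ -1.19
Risk-neutral Pr[S_T < K] = N(−d₂) = N(1.19) = 0.8830

0.8830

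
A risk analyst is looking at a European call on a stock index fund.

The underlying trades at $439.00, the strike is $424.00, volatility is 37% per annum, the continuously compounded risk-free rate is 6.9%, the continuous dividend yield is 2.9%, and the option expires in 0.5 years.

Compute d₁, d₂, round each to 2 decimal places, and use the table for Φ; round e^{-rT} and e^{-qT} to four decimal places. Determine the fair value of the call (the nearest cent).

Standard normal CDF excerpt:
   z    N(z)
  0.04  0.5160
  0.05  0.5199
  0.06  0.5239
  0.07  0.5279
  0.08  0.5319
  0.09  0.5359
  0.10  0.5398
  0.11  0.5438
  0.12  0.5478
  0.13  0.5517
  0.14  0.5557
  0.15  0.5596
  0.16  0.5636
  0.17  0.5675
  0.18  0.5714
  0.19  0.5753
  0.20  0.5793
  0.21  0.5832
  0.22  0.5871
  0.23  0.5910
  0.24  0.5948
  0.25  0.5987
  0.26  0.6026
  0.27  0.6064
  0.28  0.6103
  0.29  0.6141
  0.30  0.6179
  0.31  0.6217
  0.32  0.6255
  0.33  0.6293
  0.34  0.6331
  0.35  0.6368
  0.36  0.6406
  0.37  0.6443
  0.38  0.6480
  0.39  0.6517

σ√T = 0.37 × 0.7071 = 0.2616
ln(S/K) + (r − q + σ²/2)T = ln(439/424) + (0.069 − 0.029 + 0.37²/2)·0.5 = 0.0348 + 0.0542 = 0.0890
d₁ = 0.0890 / 0.2616 = 0.3401 → 0.34
d₂ = d₁ − σ√T = 0.3401 − 0.2616 = 0.0785 → 0.08
e^(−qT) = e^(−0.029·0.5) = 0.9856;  e^(−rT) = e^(−0.069·0.5) = 0.9661
N(d₁) = N(0.34) = 0.6331;  N(d₂) = N(0.08) = 0.5319
C = 439·0.9856·0.6331 − 424·0.9661·0.5319 = 273.9287 − 217.8803 = 56.0484

$56.05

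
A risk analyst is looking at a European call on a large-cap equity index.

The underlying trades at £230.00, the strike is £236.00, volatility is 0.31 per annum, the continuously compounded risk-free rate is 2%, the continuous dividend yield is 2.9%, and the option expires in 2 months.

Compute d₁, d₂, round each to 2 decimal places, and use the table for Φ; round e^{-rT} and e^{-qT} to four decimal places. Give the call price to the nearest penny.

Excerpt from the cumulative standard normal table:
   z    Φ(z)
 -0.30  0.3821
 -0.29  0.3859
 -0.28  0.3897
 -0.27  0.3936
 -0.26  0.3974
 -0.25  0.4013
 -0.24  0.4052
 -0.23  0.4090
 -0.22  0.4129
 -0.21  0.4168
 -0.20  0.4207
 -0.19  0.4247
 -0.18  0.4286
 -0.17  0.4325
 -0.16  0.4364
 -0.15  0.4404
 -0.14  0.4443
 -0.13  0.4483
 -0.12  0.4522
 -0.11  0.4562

σ√T = 0.31·√0.1667 = 0.1266
d₁ = [ln(230/236) + (0.02 − 0.029 + 0.31²/2)·0.1667] / 0.1266 = [-0.0258 + 0.0065] / 0.1266 = -0.1521 which rounds to -0.15
d₂ = d₁ − σ√T = -0.1521 − 0.1266 = -0.2786 which rounds to -0.28
e^(−qT) = e^(−0.029·0.1667) = 0.9952;  e^(−rT) = e^(−0.02·0.1667) = 0.9967
N(d₁) = N(-0.15) = 0.4404;  N(d₂) = N(-0.28) = 0.3897
C = 230·0.9952·0.4404 − 236·0.9967·0.3897 = 100.8058 − 91.6657 = 9.1401

£9.14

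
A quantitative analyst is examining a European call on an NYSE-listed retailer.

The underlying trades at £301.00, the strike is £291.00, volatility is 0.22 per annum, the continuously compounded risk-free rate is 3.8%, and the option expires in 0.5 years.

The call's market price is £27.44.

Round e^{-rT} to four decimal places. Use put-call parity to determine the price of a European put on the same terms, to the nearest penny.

exp(−rT) = exp(−0.038·0.5) = 0.9812
Put-call parity: C − P = S − K·e^(−rT) = 301 − 291·0.9812 = 301 − 285.5292 = 15.4708
P = C − (C − P) = 27.44 − (15.4708) = 11.9692

£11.97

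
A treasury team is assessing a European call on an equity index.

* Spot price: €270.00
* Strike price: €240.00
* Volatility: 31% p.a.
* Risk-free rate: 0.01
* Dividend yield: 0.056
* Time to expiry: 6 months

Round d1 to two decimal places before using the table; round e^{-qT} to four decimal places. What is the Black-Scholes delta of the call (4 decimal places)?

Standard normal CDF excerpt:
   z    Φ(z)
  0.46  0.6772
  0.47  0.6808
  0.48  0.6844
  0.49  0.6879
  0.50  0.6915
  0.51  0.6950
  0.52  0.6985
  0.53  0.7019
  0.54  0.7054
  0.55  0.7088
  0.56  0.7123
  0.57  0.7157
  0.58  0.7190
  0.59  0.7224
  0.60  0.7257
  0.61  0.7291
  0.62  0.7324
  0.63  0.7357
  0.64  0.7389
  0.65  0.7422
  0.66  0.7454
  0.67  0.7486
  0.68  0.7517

0.6859

σ√T = 0.31 × 0.7071 = 0.2192
d₁ = [ln(270/240) + (0.01 − 0.056 + ½·0.31²)·0.5] / (σ√T) = (0.1178 + 0.0010) / 0.2192 = 0.5420 → 0.54
N(d₁) = N(0.54) = 0.7054
Δ_call = e^(−qT)·N(d₁) = 0.9724·0.7054 = 0.6859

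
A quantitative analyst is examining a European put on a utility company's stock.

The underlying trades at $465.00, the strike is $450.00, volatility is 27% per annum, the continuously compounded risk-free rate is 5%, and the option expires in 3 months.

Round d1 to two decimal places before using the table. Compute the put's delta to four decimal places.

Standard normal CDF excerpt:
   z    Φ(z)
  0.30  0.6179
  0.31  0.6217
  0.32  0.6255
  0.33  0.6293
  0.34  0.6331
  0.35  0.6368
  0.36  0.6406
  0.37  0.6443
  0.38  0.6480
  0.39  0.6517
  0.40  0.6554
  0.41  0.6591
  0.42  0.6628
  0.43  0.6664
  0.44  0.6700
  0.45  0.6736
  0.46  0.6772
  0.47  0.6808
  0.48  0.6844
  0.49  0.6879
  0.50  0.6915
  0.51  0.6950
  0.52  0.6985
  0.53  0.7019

T = 0.25;  σ√T = 0.1350
ln(S/K) + (r + σ²/2)T = ln(465/450) + (0.05 + 0.27²/2)·0.25 = 0.0328 + 0.0216 = 0.0544
d₁ = 0.0544 / 0.1350 = 0.4030 → 0.40
N(d₁) = N(0.40) = 0.6554
Δ_put = N(d₁) − 1 = 0.6554 − 1 = -0.3446

-0.3446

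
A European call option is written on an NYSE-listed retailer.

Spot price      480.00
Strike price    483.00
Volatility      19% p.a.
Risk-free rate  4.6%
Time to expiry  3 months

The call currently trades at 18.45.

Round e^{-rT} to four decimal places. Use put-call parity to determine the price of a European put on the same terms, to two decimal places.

e^(−rT) = e^(−0.046·0.25) = 0.9886
Put-call parity: C − P = S − K·e^(−rT) = 480 − 483·0.9886 = 480 − 477.4938 = 2.5062
P = C − (C − P) = 18.45 − (2.5062) = 15.9438

15.94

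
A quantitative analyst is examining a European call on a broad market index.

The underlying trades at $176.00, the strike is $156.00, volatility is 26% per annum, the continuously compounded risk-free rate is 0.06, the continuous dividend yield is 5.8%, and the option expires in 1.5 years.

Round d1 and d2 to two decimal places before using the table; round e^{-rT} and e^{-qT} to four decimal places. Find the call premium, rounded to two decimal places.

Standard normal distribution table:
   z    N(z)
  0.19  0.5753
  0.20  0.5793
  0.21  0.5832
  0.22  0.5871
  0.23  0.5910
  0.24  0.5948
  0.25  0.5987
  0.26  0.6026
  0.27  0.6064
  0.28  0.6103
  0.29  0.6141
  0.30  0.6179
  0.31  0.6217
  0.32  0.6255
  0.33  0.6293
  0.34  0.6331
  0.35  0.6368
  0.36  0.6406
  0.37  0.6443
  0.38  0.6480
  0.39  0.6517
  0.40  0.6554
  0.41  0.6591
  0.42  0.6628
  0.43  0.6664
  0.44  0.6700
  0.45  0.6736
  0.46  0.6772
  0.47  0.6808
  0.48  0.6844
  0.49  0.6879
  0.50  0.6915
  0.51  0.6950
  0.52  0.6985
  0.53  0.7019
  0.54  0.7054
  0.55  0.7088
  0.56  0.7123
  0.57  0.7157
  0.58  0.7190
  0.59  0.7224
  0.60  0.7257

$30.10

T = 1.5;  σ√T = 0.3184
ln(S/K) + (r − q + σ²/2)T = ln(176/156) + (0.06 − 0.058 + 0.26²/2)·1.5 = 0.1206 + 0.0537 = 0.1743
d₁ = 0.1743 / 0.3184 = 0.5475 which rounds to 0.55
d₂ = d₁ − σ√T = 0.5475 − 0.3184 = 0.2290 which rounds to 0.23
e^(−qT) = e^(−0.058·1.5) = 0.9167;  e^(−rT) = e^(−0.06·1.5) = 0.9139
N(d₁) = N(0.55) = 0.7088;  N(d₂) = N(0.23) = 0.5910
C = 176·0.9167·0.7088 − 156·0.9139·0.5910 = 114.3572 − 84.2579 = 30.0993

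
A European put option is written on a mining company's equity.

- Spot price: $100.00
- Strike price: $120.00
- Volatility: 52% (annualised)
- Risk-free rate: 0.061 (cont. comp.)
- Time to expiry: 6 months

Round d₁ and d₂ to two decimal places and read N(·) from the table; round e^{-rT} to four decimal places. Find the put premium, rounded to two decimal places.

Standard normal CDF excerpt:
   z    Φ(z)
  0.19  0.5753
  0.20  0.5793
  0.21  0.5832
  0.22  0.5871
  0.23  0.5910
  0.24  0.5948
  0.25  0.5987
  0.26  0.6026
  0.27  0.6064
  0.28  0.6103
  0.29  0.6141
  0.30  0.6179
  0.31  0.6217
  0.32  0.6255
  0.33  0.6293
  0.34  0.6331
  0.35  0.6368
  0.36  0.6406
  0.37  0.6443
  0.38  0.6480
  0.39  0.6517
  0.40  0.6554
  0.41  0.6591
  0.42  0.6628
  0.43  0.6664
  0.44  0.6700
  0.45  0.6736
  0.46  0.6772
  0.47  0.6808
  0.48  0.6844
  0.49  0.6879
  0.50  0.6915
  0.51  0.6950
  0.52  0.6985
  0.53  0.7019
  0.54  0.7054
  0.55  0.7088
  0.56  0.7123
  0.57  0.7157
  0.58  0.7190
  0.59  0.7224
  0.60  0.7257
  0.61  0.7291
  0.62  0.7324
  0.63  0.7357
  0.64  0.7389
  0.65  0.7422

σ√T = 0.52 × 0.7071 = 0.3677
d₁ = [ln(100/120) + (0.061 + 0.52²/2)·0.5] / 0.3677 = [-0.1823 + 0.0981] / 0.3677 = -0.2291 ⇒ -0.23
d₂ = d₁ − σ√T = -0.2291 − 0.3677 = -0.5967 ⇒ -0.60
exp(−rT) = exp(−0.061·0.5) = 0.9700
N(−d₂) = N(0.60) = 0.7257;  N(−d₁) = N(0.23) = 0.5910
P = 120·0.9700·0.7257 − 100·0.5910 = 84.4715 − 59.1000 = 25.3715

$25.37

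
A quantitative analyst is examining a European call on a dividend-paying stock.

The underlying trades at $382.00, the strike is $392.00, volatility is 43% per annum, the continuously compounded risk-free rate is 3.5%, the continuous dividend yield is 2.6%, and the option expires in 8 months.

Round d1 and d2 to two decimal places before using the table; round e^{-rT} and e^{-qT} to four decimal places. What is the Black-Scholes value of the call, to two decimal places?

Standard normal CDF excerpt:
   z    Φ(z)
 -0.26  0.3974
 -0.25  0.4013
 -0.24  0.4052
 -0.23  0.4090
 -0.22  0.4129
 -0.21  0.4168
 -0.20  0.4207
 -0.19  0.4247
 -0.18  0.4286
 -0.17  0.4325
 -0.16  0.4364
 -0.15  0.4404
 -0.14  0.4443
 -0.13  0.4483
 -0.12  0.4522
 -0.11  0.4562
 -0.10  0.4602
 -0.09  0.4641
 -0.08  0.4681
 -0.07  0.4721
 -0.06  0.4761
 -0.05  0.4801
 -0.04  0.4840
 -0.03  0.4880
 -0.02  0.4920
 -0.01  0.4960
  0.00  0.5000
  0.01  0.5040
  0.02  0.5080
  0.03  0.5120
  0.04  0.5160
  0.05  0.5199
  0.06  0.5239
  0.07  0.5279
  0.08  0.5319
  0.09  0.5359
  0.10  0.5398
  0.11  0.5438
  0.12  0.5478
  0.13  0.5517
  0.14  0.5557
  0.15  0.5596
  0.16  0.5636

$49.04

T = 0.6667;  σ√T = 0.3511
ln(S/K) + (r − q + σ²/2)T = ln(382/392) + (0.035 − 0.026 + 0.43²/2)·0.6667 = -0.0258 + 0.0676 = 0.0418
d₁ = 0.0418 / 0.3511 = 0.1190 which rounds to 0.12
d₂ = d₁ − σ√T = 0.1190 − 0.3511 = -0.2321 which rounds to -0.23
e^(−qT) = e^(−0.026·0.6667) = 0.9828;  e^(−rT) = e^(−0.035·0.6667) = 0.9769
C = 382·0.9828·N(0.12) − 392·0.9769·N(-0.23) = 382·0.9828·0.5478 − 392·0.9769·0.4090 = 205.6603 − 156.6244 = 49.0359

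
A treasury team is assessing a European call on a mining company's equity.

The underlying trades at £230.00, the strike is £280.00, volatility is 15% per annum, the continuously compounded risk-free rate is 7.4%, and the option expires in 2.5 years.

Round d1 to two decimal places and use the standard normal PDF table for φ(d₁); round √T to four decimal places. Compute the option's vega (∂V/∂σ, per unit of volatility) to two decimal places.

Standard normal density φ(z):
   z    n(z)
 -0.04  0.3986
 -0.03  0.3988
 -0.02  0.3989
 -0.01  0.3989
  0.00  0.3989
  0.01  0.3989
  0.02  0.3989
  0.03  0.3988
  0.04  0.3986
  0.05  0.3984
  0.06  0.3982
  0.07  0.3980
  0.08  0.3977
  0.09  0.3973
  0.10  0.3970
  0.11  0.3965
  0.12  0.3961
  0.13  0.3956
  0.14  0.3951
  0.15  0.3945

144.73

σ√T = 0.15 × 1.5811 = 0.2372
d₁ = [ln(230/280) + (0.074 + ½·0.15²)·2.5] / (σ√T) = (-0.1967 + 0.2131) / 0.2372 = 0.0692 → 0.07
√T = √2.5 = 1.5811
φ(d₁) = φ(0.07) = 0.3980
vega = S·φ(d₁)·√T = 230·0.3980·1.5811 = 144.7339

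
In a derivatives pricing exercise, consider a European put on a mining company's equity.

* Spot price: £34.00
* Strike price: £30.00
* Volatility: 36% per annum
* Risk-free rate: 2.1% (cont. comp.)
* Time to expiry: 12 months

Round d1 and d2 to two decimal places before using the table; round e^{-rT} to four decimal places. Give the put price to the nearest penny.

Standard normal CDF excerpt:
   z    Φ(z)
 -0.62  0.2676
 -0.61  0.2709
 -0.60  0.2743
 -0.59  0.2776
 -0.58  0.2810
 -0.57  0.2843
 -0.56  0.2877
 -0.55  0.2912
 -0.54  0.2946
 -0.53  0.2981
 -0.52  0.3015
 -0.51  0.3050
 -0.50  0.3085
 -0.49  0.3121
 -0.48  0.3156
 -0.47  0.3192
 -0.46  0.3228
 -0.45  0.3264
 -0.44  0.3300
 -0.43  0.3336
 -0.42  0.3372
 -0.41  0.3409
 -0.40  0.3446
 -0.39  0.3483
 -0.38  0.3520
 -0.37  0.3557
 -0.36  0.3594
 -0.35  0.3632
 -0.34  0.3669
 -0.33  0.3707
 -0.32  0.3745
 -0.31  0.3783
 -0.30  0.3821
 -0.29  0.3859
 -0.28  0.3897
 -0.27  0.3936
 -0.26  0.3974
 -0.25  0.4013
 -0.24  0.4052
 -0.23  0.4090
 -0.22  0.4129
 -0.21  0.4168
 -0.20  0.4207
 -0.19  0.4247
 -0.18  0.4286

£2.58

T = 1;  σ√T = 0.3600
ln(S/K) + (r + σ²/2)T = ln(34/30) + (0.021 + 0.36²/2)·1 = 0.1252 + 0.0858 = 0.2110
d₁ = 0.2110 / 0.3600 = 0.5860 ⇒ 0.59
d₂ = d₁ − σ√T = 0.5860 − 0.3600 = 0.2260 ⇒ 0.23
e^(−rT) = e^(−0.021·1) = 0.9792
N(−d₂) = N(-0.23) = 0.4090;  N(−d₁) = N(-0.59) = 0.2776
P = 30·0.9792·0.4090 − 34·0.2776 = 12.0148 − 9.4384 = 2.5764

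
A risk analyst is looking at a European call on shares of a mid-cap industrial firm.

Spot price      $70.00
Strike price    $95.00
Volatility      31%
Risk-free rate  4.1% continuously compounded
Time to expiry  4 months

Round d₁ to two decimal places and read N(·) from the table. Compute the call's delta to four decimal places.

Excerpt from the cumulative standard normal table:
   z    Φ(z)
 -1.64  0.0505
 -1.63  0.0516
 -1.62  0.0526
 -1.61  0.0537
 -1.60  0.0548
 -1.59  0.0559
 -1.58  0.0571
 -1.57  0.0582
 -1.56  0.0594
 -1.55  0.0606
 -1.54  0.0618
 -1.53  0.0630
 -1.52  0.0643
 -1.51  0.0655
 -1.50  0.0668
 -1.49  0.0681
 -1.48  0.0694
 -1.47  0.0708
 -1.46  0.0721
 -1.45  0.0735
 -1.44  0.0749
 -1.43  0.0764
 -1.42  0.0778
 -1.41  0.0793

0.0618

σ√T = 0.31·√0.3333 = 0.1790
d₁ = [ln(70/95) + (0.041 + 0.31²/2)·0.3333] / 0.1790 = [-0.3054 + 0.0297] / 0.1790 = -1.5404 which rounds to -1.54
N(d₁) = N(-1.54) = 0.0618
Δ_call = N(d₁) = 0.0618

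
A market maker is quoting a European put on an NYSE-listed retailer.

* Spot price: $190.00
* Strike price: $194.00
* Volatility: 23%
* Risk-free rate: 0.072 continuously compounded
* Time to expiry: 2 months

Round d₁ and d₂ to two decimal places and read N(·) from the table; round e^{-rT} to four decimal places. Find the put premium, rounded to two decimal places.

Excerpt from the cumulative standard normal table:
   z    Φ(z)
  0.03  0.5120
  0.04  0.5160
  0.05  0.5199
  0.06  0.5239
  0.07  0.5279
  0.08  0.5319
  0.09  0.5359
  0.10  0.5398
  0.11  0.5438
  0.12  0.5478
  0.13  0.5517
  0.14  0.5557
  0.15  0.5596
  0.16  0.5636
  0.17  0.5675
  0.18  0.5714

σ√T = 0.23·√0.1667 = 0.0939
d₁ = [ln(190/194) + (0.072 + ½·0.23²)·0.1667] / (σ√T) = (-0.0208 + 0.0164) / 0.0939 = -0.0471 ⇒ -0.05
d₂ = -0.0471 − 0.0939 = -0.1410 ⇒ -0.14
exp(−rT) = exp(−0.072·0.1667) = 0.9881
N(−d₂) = N(0.14) = 0.5557;  N(−d₁) = N(0.05) = 0.5199
P = 194·0.9881·0.5557 − 190·0.5199 = 106.5229 − 98.7810 = 7.7419

$7.74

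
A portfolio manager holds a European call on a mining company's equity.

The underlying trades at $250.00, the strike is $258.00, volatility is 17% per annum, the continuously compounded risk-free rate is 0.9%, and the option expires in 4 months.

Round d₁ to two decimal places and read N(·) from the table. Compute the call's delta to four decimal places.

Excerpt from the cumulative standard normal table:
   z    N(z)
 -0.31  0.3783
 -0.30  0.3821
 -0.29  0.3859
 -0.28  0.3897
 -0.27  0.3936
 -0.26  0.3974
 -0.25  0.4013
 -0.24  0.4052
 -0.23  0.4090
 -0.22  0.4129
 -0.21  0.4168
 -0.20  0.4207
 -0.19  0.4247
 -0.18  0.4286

0.4052

σ√T = 0.17 × 0.5774 = 0.0981
ln(S/K) + (r + σ²/2)T = ln(250/258) + (0.009 + 0.17²/2)·0.3333 = -0.0315 + 0.0078 = -0.0237
d₁ = -0.0237 / 0.0981 = -0.2413 ⇒ -0.24
N(d₁) = N(-0.24) = 0.4052
Δ_call = N(d₁) = 0.4052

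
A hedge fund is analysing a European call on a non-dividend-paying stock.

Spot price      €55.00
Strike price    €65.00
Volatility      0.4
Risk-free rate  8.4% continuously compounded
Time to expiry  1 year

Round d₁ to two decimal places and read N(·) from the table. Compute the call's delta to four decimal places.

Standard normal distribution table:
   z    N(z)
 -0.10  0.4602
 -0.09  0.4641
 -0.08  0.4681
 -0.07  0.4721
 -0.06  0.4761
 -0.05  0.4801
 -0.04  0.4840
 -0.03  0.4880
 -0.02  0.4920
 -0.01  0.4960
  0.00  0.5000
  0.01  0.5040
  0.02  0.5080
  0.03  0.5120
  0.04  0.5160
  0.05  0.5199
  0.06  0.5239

T = 1;  σ√T = 0.4000
d₁ = [ln(55/65) + (0.084 + 0.4²/2)·1] / 0.4000 = [-0.1671 + 0.1640] / 0.4000 = -0.0076 which rounds to -0.01
N(d₁) = N(-0.01) = 0.4960
Δ_call = N(d₁) = 0.4960

0.4960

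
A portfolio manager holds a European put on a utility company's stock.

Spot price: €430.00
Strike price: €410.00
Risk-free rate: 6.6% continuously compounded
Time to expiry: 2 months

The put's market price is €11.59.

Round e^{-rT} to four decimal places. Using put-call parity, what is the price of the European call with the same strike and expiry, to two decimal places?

e^(−rT) = e^(−0.066·0.1667) = 0.9891
Put-call parity: C − P = S − K·e^(−rT) = 430 − 410·0.9891 = 430 − 405.5310 = 24.4690
C = P + (C − P) = 11.59 + (24.4690) = 36.0590

€36.06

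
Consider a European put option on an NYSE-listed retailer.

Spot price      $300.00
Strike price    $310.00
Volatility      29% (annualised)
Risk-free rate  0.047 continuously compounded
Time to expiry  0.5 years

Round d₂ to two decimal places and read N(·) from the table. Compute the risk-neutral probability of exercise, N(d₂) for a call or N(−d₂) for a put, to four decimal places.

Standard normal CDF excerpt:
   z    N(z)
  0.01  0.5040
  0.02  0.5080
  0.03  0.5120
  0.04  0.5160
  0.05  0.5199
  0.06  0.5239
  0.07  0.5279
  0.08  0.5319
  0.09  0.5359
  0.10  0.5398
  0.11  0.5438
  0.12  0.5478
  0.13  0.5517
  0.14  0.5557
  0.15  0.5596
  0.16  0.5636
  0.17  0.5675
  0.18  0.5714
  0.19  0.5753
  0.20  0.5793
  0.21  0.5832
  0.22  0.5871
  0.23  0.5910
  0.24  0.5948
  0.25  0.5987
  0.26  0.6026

0.5596

σ√T = 0.29·√0.5 = 0.2051
d₁ = [ln(300/310) + (0.047 + 0.29²/2)·0.5] / 0.2051 = [-0.0328 + 0.0445] / 0.2051 = 0.0572 → 0.06
d₂ = d₁ − σ√T = 0.0572 − 0.2051 = -0.1478 → -0.15
Risk-neutral Pr[S_T < K] = N(−d₂) = N(0.15) = 0.5596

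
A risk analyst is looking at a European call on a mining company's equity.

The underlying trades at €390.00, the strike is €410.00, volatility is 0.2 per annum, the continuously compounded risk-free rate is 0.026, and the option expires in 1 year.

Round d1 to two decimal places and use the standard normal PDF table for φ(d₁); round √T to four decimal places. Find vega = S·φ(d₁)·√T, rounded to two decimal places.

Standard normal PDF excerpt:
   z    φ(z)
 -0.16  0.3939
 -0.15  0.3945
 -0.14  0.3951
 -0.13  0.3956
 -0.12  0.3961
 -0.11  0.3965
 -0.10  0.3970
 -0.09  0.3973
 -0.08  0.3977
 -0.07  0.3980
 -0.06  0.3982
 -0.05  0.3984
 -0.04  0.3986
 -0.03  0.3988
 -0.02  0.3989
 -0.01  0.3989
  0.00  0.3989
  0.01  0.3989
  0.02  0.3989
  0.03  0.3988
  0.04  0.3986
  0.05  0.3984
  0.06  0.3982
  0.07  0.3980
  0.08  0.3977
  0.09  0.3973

155.57

σ√T = 0.2·√1 = 0.2000
d₁ = [ln(390/410) + (0.026 + 0.2²/2)·1] / 0.2000 = [-0.0500 + 0.0460] / 0.2000 = -0.0201 which rounds to -0.02
√T = √1 = 1.0000
φ(d₁) = φ(-0.02) = 0.3989
vega = S·φ(d₁)·√T = 390·0.3989·1.0000 = 155.5710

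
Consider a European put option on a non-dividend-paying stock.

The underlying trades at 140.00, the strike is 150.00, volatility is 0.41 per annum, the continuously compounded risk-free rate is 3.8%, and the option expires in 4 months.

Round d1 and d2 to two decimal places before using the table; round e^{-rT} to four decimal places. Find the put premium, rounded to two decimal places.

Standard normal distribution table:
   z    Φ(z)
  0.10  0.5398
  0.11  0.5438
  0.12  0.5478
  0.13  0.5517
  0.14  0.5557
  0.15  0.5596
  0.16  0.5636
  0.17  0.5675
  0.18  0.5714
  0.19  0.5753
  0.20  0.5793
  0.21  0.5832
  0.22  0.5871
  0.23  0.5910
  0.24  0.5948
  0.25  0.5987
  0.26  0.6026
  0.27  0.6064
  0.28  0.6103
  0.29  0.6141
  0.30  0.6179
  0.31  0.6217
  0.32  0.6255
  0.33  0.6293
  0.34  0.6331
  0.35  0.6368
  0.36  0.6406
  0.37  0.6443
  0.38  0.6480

18.19

σ√T = 0.41·√0.3333 = 0.2367
d₁ = [ln(140/150) + (0.038 + ½·0.41²)·0.3333] / (σ√T) = (-0.0690 + 0.0407) / 0.2367 = -0.1196 ⇒ -0.12
d₂ = -0.1196 − 0.2367 = -0.3563 ⇒ -0.36
e^(−rT) = e^(−0.038·0.3333) = 0.9874
N(−d₂) = N(0.36) = 0.6406;  N(−d₁) = N(0.12) = 0.5478
P = 150·0.9874·0.6406 − 140·0.5478 = 94.8793 − 76.6920 = 18.1873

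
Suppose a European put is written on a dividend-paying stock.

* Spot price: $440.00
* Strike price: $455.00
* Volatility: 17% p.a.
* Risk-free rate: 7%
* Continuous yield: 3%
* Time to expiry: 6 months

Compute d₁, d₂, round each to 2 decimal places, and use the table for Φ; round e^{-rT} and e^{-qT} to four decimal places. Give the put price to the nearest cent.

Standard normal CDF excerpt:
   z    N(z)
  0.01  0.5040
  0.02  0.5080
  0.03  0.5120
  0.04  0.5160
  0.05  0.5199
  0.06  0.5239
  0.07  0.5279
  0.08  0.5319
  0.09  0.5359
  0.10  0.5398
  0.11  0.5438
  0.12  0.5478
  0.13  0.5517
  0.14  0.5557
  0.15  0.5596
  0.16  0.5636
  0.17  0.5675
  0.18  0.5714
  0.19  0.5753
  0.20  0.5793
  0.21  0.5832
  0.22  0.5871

$23.98

σ√T = 0.17 × 0.7071 = 0.1202
d₁ = [ln(440/455) + (0.07 − 0.03 + 0.17²/2)·0.5] / 0.1202 = [-0.0335 + 0.0272] / 0.1202 = -0.0524 → -0.05
d₂ = d₁ − σ√T = -0.0524 − 0.1202 = -0.1726 → -0.17
exp(−qT) = exp(−0.03·0.5) = 0.9851;  exp(−rT) = exp(−0.07·0.5) = 0.9656
N(−d₂) = N(0.17) = 0.5675;  N(−d₁) = N(0.05) = 0.5199
P = 455·0.9656·0.5675 − 440·0.9851·0.5199 = 249.3300 − 225.3475 = 23.9825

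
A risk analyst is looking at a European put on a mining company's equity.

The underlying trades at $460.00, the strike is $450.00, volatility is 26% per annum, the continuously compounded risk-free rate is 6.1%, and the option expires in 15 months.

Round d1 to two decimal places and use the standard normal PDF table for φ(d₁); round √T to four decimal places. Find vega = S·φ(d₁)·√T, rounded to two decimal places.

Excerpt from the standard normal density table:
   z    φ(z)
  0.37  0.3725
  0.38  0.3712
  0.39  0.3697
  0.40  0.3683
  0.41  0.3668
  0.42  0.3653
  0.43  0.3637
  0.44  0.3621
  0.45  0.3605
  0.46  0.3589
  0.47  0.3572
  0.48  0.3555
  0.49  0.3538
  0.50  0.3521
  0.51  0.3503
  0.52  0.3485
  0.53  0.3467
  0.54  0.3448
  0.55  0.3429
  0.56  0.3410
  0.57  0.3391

σ√T = 0.26 × 1.1180 = 0.2907
ln(S/K) + (r + σ²/2)T = ln(460/450) + (0.061 + 0.26²/2)·1.25 = 0.0220 + 0.1185 = 0.1405
d₁ = 0.1405 / 0.2907 = 0.4833 which rounds to 0.48
√T = √1.25 = 1.1180
φ(d₁) = φ(0.48) = 0.3555
vega = S·φ(d₁)·√T = 460·0.3555·1.1180 = 182.8265

182.83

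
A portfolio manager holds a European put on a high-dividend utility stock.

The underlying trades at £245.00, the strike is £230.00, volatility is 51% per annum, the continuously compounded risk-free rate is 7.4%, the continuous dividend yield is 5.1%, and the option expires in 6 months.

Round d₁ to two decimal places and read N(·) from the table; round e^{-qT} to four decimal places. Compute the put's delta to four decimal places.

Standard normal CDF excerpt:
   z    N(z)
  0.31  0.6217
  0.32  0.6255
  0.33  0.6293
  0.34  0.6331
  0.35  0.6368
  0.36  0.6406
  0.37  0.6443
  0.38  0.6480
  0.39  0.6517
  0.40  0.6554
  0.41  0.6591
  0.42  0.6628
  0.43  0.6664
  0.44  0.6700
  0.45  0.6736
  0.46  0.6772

-0.3395

T = 0.5;  σ√T = 0.3606
d₁ = [ln(245/230) + (0.074 − 0.051 + 0.51²/2)·0.5] / 0.3606 = [0.0632 + 0.0765] / 0.3606 = 0.3874 ≈ 0.39
N(d₁) = N(0.39) = 0.6517
Δ_put = e^(−qT)·(N(d₁) − 1) = 0.9748·(0.6517 − 1) = -0.3395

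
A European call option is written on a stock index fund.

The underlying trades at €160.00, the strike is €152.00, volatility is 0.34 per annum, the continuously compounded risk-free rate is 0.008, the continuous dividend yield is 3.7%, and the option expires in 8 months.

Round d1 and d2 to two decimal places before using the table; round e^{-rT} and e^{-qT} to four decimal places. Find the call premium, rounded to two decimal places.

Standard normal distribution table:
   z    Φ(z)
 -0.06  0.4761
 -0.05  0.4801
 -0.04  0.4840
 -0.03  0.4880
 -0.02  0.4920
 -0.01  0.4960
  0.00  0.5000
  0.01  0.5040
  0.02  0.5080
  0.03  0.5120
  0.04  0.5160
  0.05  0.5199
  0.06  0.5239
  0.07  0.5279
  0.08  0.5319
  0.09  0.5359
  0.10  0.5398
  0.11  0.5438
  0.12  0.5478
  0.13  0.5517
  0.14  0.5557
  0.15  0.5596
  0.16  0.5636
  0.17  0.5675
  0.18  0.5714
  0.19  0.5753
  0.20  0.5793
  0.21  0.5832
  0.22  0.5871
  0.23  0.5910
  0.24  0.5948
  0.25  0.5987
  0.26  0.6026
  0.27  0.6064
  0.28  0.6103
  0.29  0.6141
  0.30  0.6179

€19.07

σ√T = 0.34·√0.6667 = 0.2776
d₁ = [ln(160/152) + (0.008 − 0.037 + 0.34²/2)·0.6667] / 0.2776 = [0.0513 + 0.0192] / 0.2776 = 0.2539 ≈ 0.25
d₂ = d₁ − σ√T = 0.2539 − 0.2776 = -0.0237 ≈ -0.02
e^(−qT) = e^(−0.037·0.6667) = 0.9756;  e^(−rT) = e^(−0.008·0.6667) = 0.9947
N(d₁) = N(0.25) = 0.5987;  N(d₂) = N(-0.02) = 0.4920
C = 160·0.9756·0.5987 − 152·0.9947·0.4920 = 93.4547 − 74.3876 = 19.0670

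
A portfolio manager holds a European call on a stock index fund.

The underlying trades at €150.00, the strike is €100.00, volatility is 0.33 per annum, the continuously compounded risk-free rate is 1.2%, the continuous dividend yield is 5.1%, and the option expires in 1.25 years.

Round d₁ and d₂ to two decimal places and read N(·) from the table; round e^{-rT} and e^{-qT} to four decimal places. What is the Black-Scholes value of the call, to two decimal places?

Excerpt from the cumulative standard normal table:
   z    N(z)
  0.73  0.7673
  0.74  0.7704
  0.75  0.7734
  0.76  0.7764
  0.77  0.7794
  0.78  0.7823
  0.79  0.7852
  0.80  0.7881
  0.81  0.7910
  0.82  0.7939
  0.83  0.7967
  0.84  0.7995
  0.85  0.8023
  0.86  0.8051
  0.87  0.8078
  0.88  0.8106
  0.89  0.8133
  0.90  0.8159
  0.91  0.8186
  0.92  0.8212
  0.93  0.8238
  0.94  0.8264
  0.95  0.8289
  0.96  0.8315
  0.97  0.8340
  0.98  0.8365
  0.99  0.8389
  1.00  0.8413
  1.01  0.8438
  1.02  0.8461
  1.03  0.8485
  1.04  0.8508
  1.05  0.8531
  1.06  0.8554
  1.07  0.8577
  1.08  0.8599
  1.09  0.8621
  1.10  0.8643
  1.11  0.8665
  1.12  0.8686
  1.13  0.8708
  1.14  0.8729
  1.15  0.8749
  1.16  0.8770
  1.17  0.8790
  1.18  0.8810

€46.06

σ√T = 0.33 × 1.1180 = 0.3690
d₁ = [ln(150/100) + (0.012 − 0.051 + ½·0.33²)·1.25] / (σ√T) = (0.4055 + 0.0193) / 0.3690 = 1.1513 ⇒ 1.15
d₂ = 1.1513 − 0.3690 = 0.7824 ⇒ 0.78
exp(−qT) = exp(−0.051·1.25) = 0.9382;  exp(−rT) = exp(−0.012·1.25) = 0.9851
C = 150·0.9382·N(1.15) − 100·0.9851·N(0.78) = 150·0.9382·0.8749 − 100·0.9851·0.7823 = 123.1247 − 77.0644 = 46.0603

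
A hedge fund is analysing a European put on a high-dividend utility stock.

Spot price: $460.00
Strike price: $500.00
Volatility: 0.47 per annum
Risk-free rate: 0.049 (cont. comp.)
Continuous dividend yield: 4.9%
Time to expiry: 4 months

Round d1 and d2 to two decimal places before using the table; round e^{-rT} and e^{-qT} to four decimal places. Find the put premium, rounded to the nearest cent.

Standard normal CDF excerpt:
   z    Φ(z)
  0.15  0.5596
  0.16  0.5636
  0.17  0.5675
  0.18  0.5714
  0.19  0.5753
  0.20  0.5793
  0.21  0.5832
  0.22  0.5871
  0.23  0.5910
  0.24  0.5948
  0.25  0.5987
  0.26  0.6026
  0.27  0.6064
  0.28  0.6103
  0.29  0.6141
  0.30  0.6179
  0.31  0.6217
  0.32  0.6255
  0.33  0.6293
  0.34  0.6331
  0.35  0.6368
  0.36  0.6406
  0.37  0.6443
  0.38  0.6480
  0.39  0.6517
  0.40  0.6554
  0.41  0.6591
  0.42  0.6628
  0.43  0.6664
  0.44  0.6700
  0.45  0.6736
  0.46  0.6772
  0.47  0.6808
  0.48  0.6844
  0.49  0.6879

$72.75

σ√T = 0.47 × 0.5774 = 0.2714
d₁ = [ln(460/500) + (0.049 − 0.049 + ½·0.47²)·0.3333] / (σ√T) = (-0.0834 + 0.0368) / 0.2714 = -0.1716 ⇒ -0.17
d₂ = -0.1716 − 0.2714 = -0.4430 ⇒ -0.44
e^(−qT) = e^(−0.049·0.3333) = 0.9838;  e^(−rT) = e^(−0.049·0.3333) = 0.9838
N(−d₂) = N(0.44) = 0.6700;  N(−d₁) = N(0.17) = 0.5675
P = 500·0.9838·0.6700 − 460·0.9838·0.5675 = 329.5730 − 256.8210 = 72.7520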